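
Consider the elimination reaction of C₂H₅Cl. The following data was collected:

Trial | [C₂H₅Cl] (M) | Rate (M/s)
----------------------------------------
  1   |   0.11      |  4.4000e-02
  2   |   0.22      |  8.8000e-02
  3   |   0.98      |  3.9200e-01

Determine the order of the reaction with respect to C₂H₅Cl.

first order (1)

Step 1: Compare trials to find order n where rate₂/rate₁ = ([C₂H₅Cl]₂/[C₂H₅Cl]₁)^n
Step 2: rate₂/rate₁ = 8.8000e-02/4.4000e-02 = 2
Step 3: [C₂H₅Cl]₂/[C₂H₅Cl]₁ = 0.22/0.11 = 2
Step 4: n = ln(2)/ln(2) = 1.00 ≈ 1
Step 5: The reaction is first order in C₂H₅Cl.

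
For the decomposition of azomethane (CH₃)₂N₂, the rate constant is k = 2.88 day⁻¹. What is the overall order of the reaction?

first order (1)

Step 1: The units of k for an nth-order reaction are (concentration)^(1-n)·(time)⁻¹.
Step 2: Here k has units day⁻¹, so the concentration exponent is 0.
Step 3: 1 - n = 0 ⇒ n = 1. The reaction is first order.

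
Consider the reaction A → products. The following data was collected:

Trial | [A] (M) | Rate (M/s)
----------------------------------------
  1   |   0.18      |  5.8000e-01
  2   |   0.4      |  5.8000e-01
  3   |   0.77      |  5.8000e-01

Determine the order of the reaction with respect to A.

zeroth order (0)

Step 1: Compare trials - when concentration changes, rate stays constant.
Step 2: rate₂/rate₁ = 5.8000e-01/5.8000e-01 = 1
Step 3: [A]₂/[A]₁ = 0.4/0.18 = 2.222
Step 4: Since rate ratio ≈ (conc ratio)^0, the reaction is zeroth order.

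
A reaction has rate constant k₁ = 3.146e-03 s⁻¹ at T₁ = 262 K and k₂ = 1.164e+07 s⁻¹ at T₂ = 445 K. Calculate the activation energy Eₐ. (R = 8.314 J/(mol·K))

116.7 kJ/mol

Step 1: Use the two-temperature Arrhenius form: ln(k₂/k₁) = -Eₐ/R × (1/T₂ - 1/T₁)
Step 2: ln(k₂/k₁) = ln(1.164e+07/3.146e-03) = ln(3.69994e+09) = 22.0316
Step 3: 1/T₂ - 1/T₁ = 1/445 - 1/262 = -1.569603e-03 K⁻¹
Step 4: Eₐ = -R × ln(k₂/k₁) / (1/T₂ - 1/T₁) = -8.314 × 22.0316 / -1.569603e-03
Step 5: Eₐ = 1.1670e+05 J/mol = 116.7 kJ/mol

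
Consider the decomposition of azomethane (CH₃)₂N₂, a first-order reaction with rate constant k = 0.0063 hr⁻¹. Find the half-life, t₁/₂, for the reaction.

110 hr

Step 1: For a first-order reaction, t₁/₂ = ln(2)/k
Step 2: t₁/₂ = ln(2)/0.0063
Step 3: t₁/₂ = 0.6931/0.0063 = 110 hr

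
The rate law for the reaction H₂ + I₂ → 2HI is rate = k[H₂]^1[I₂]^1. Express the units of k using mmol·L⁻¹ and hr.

(mmol·L⁻¹)⁻¹·hr⁻¹

Step 1: Overall order = 1 + 1 = 2.
Step 2: rate has units mmol·L⁻¹·hr⁻¹; [H₂]^1[I₂]^1 has units (mmol·L⁻¹)^2.
Step 3: k = rate/([H₂]^1[I₂]^1), so units of k = (mmol·L⁻¹)^(1-2)·hr⁻¹ = (mmol·L⁻¹)⁻¹·hr⁻¹.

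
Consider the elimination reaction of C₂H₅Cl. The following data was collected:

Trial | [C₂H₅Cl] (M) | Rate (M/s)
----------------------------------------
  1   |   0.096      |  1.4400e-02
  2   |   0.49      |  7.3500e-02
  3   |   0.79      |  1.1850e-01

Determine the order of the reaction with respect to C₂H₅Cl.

first order (1)

Step 1: Compare trials to find order n where rate₂/rate₁ = ([C₂H₅Cl]₂/[C₂H₅Cl]₁)^n
Step 2: rate₂/rate₁ = 7.3500e-02/1.4400e-02 = 5.104
Step 3: [C₂H₅Cl]₂/[C₂H₅Cl]₁ = 0.49/0.096 = 5.104
Step 4: n = ln(5.104)/ln(5.104) = 1.00 ≈ 1
Step 5: The reaction is first order in C₂H₅Cl.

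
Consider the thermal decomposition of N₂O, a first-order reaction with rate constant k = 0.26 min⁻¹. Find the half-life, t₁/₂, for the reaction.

2.666 min

Step 1: For a first-order reaction, t₁/₂ = ln(2)/k
Step 2: t₁/₂ = ln(2)/0.26
Step 3: t₁/₂ = 0.6931/0.26 = 2.666 min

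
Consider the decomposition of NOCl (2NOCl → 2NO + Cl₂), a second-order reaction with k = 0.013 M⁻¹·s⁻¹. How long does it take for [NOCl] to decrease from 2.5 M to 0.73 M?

74.6 s

Step 1: For second-order: t = (1/[NOCl] - 1/[NOCl]₀)/k
Step 2: t = (1/0.73 - 1/2.5)/0.013
Step 3: t = (1.37 - 0.4)/0.013
Step 4: t = 0.9699/0.013 = 74.6 s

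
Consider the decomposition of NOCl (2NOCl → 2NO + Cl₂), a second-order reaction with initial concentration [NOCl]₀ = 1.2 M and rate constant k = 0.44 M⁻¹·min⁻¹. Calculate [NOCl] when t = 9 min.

0.2086 M

Step 1: For a second-order reaction: 1/[NOCl] = 1/[NOCl]₀ + kt
Step 2: 1/[NOCl] = 1/1.2 + 0.44 × 9
Step 3: 1/[NOCl] = 0.8333 + 3.96 = 4.793
Step 4: [NOCl] = 1/4.793 = 0.2086 M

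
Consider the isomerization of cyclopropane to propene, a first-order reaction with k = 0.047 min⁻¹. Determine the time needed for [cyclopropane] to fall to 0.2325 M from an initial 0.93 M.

29.5 min

Step 1: For first-order: t = ln([cyclopropane]₀/[cyclopropane])/k
Step 2: t = ln(0.93/0.2325)/0.047
Step 3: t = ln(4)/0.047
Step 4: t = 1.386/0.047 = 29.5 min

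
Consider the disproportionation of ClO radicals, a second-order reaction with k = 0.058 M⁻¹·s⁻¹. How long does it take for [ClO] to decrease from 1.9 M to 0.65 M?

17.45 s

Step 1: For second-order: t = (1/[ClO] - 1/[ClO]₀)/k
Step 2: t = (1/0.65 - 1/1.9)/0.058
Step 3: t = (1.538 - 0.5263)/0.058
Step 4: t = 1.012/0.058 = 17.45 s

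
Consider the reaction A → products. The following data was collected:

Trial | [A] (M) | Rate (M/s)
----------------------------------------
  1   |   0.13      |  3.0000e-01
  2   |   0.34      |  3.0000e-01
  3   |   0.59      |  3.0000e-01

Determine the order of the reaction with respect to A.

zeroth order (0)

Step 1: Compare trials - when concentration changes, rate stays constant.
Step 2: rate₂/rate₁ = 3.0000e-01/3.0000e-01 = 1
Step 3: [A]₂/[A]₁ = 0.34/0.13 = 2.615
Step 4: Since rate ratio ≈ (conc ratio)^0, the reaction is zeroth order.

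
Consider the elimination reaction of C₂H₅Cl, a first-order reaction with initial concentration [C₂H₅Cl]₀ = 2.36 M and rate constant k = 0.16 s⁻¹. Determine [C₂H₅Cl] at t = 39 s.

0.004602 M

Step 1: For a first-order reaction: [C₂H₅Cl] = [C₂H₅Cl]₀ × e^(-kt)
Step 2: [C₂H₅Cl] = 2.36 × e^(-0.16 × 39)
Step 3: [C₂H₅Cl] = 2.36 × e^(-6.24)
Step 4: [C₂H₅Cl] = 2.36 × 0.00194986 = 0.004602 M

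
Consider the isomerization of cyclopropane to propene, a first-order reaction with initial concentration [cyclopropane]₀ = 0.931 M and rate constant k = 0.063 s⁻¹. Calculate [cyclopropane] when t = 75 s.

0.008259 M

Step 1: For a first-order reaction: [cyclopropane] = [cyclopropane]₀ × e^(-kt)
Step 2: [cyclopropane] = 0.931 × e^(-0.063 × 75)
Step 3: [cyclopropane] = 0.931 × e^(-4.725)
Step 4: [cyclopropane] = 0.931 × 0.00887071 = 0.008259 M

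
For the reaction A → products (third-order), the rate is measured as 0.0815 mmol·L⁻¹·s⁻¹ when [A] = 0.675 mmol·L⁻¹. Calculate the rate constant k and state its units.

0.265 (mmol·L⁻¹)⁻²·s⁻¹

Step 1: rate = k[A]^3, so k = rate / [A]^3.
Step 2: k = 0.0815 / (0.675)^3 = 0.0815 / 0.3075.
Step 3: k = 0.265 (mmol·L⁻¹)⁻²·s⁻¹.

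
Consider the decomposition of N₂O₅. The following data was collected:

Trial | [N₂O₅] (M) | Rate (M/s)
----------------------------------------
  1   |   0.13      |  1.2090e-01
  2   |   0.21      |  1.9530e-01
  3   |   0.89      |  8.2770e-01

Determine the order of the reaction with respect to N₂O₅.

first order (1)

Step 1: Compare trials to find order n where rate₂/rate₁ = ([N₂O₅]₂/[N₂O₅]₁)^n
Step 2: rate₂/rate₁ = 1.9530e-01/1.2090e-01 = 1.615
Step 3: [N₂O₅]₂/[N₂O₅]₁ = 0.21/0.13 = 1.615
Step 4: n = ln(1.615)/ln(1.615) = 1.00 ≈ 1
Step 5: The reaction is first order in N₂O₅.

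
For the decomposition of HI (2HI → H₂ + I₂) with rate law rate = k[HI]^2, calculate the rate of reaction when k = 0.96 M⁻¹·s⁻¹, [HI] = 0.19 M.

0.03466 M/s

Step 1: Identify the rate law: rate = k[HI]^2
Step 2: Substitute values: rate = 0.96 × (0.19)^2
Step 3: Calculate: rate = 0.96 × 0.0361 = 0.034656 M/s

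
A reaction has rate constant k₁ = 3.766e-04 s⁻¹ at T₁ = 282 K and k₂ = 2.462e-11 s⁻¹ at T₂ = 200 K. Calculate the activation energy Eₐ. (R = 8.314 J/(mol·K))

94.6 kJ/mol

Step 1: Use the two-temperature Arrhenius form: ln(k₂/k₁) = -Eₐ/R × (1/T₂ - 1/T₁)
Step 2: ln(k₂/k₁) = ln(2.462e-11/3.766e-04) = ln(6.53744e-08) = -16.5431
Step 3: 1/T₂ - 1/T₁ = 1/200 - 1/282 = 1.453901e-03 K⁻¹
Step 4: Eₐ = -R × ln(k₂/k₁) / (1/T₂ - 1/T₁) = -8.314 × -16.5431 / 1.453901e-03
Step 5: Eₐ = 9.4600e+04 J/mol = 94.6 kJ/mol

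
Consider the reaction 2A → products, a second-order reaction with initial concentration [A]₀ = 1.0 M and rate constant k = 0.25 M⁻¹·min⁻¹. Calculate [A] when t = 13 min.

0.2353 M

Step 1: For a second-order reaction: 1/[A] = 1/[A]₀ + kt
Step 2: 1/[A] = 1/1.0 + 0.25 × 13
Step 3: 1/[A] = 1 + 3.25 = 4.25
Step 4: [A] = 1/4.25 = 0.2353 M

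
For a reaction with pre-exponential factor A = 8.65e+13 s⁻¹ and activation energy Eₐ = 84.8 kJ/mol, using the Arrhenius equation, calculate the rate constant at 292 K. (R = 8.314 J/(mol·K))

5.85e-02 s⁻¹

Step 1: Use the Arrhenius equation: k = A × exp(-Eₐ/RT)
Step 2: Convert Eₐ to J/mol: 84.8 kJ/mol = 84800 J/mol
Step 3: Calculate the exponent: -Eₐ/(RT) = -84800/(8.314 × 292) = -34.93035
Step 4: k = 8.65e+13 × exp(-34.93035)
Step 5: k = 8.65e+13 × 6.75992e-16 = 5.8473e-02 s⁻¹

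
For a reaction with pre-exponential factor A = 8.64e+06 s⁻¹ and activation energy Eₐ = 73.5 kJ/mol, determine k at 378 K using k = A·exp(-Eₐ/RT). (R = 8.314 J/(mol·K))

6.02e-04 s⁻¹

Step 1: Use the Arrhenius equation: k = A × exp(-Eₐ/RT)
Step 2: Convert Eₐ to J/mol: 73.5 kJ/mol = 73500 J/mol
Step 3: Calculate the exponent: -Eₐ/(RT) = -73500/(8.314 × 378) = -23.38759
Step 4: k = 8.64e+06 × exp(-23.38759)
Step 5: k = 8.64e+06 × 6.96464e-11 = 6.0174e-04 s⁻¹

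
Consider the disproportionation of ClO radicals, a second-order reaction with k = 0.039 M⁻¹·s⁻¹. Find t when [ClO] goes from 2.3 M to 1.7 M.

3.935 s

Step 1: For second-order: t = (1/[ClO] - 1/[ClO]₀)/k
Step 2: t = (1/1.7 - 1/2.3)/0.039
Step 3: t = (0.5882 - 0.4348)/0.039
Step 4: t = 0.1535/0.039 = 3.935 s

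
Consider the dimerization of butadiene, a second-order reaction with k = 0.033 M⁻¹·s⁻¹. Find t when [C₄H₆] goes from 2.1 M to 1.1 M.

13.12 s

Step 1: For second-order: t = (1/[C₄H₆] - 1/[C₄H₆]₀)/k
Step 2: t = (1/1.1 - 1/2.1)/0.033
Step 3: t = (0.9091 - 0.4762)/0.033
Step 4: t = 0.4329/0.033 = 13.12 s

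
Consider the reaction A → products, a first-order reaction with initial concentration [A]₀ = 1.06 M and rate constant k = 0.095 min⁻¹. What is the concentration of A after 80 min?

0.0005305 M

Step 1: For a first-order reaction: [A] = [A]₀ × e^(-kt)
Step 2: [A] = 1.06 × e^(-0.095 × 80)
Step 3: [A] = 1.06 × e^(-7.6)
Step 4: [A] = 1.06 × 0.000500451 = 0.0005305 M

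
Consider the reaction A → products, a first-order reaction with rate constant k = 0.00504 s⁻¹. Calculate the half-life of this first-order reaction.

137.5 s

Step 1: For a first-order reaction, t₁/₂ = ln(2)/k
Step 2: t₁/₂ = ln(2)/0.00504
Step 3: t₁/₂ = 0.6931/0.00504 = 137.5 s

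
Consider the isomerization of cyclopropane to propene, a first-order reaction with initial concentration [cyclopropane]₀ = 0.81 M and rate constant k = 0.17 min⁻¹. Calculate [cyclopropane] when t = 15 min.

0.06325 M

Step 1: For a first-order reaction: [cyclopropane] = [cyclopropane]₀ × e^(-kt)
Step 2: [cyclopropane] = 0.81 × e^(-0.17 × 15)
Step 3: [cyclopropane] = 0.81 × e^(-2.55)
Step 4: [cyclopropane] = 0.81 × 0.0780817 = 0.06325 M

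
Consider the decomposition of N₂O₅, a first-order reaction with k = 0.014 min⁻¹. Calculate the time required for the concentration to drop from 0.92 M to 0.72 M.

17.51 min

Step 1: For first-order: t = ln([N₂O₅]₀/[N₂O₅])/k
Step 2: t = ln(0.92/0.72)/0.014
Step 3: t = ln(1.278)/0.014
Step 4: t = 0.2451/0.014 = 17.51 min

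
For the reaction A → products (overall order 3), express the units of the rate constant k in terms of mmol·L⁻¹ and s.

(mmol·L⁻¹)⁻²·s⁻¹

Step 1: For overall order n, rate = k × (concentration)^n.
Step 2: Rate has units mmol·L⁻¹·s⁻¹; concentration term has units (mmol·L⁻¹)^3.
Step 3: k = rate / (concentration)^n, so units of k = (mmol·L⁻¹)^(1-3)·s⁻¹ = (mmol·L⁻¹)⁻²·s⁻¹.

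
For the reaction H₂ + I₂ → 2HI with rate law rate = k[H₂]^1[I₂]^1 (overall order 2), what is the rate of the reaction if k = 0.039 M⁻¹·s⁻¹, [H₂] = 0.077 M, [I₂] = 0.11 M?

0.0003303 M/s

Step 1: The rate law is rate = k[H₂]^1[I₂]^1, overall order = 1+1 = 2
Step 2: Substitute values: rate = 0.039 × (0.077)^1 × (0.11)^1
Step 3: rate = 0.039 × 0.077 × 0.11 = 0.00033033 M/s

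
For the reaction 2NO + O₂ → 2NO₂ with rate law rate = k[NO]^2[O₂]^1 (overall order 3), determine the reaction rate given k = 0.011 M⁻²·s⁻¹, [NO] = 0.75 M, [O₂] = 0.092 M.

0.0005692 M/s

Step 1: The rate law is rate = k[NO]^2[O₂]^1, overall order = 2+1 = 3
Step 2: Substitute values: rate = 0.011 × (0.75)^2 × (0.092)^1
Step 3: rate = 0.011 × 0.5625 × 0.092 = 0.00056925 M/s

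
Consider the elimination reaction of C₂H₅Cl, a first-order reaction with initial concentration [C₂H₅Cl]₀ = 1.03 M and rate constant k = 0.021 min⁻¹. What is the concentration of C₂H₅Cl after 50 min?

0.3604 M

Step 1: For a first-order reaction: [C₂H₅Cl] = [C₂H₅Cl]₀ × e^(-kt)
Step 2: [C₂H₅Cl] = 1.03 × e^(-0.021 × 50)
Step 3: [C₂H₅Cl] = 1.03 × e^(-1.05)
Step 4: [C₂H₅Cl] = 1.03 × 0.349938 = 0.3604 M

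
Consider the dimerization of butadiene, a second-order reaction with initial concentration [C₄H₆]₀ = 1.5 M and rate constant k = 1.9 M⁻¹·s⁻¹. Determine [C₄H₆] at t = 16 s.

0.03219 M

Step 1: For a second-order reaction: 1/[C₄H₆] = 1/[C₄H₆]₀ + kt
Step 2: 1/[C₄H₆] = 1/1.5 + 1.9 × 16
Step 3: 1/[C₄H₆] = 0.6667 + 30.4 = 31.07
Step 4: [C₄H₆] = 1/31.07 = 0.03219 M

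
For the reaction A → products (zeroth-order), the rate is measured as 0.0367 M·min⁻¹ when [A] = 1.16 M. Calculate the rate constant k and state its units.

0.0367 M·min⁻¹

Step 1: For a zeroth-order reaction, rate = k (independent of concentration).
Step 2: k = rate = 0.0367 M·min⁻¹.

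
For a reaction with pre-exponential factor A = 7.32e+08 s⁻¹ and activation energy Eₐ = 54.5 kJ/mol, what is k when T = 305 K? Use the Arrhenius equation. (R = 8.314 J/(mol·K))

3.39e-01 s⁻¹

Step 1: Use the Arrhenius equation: k = A × exp(-Eₐ/RT)
Step 2: Convert Eₐ to J/mol: 54.5 kJ/mol = 54500 J/mol
Step 3: Calculate the exponent: -Eₐ/(RT) = -54500/(8.314 × 305) = -21.49249
Step 4: k = 7.32e+08 × exp(-21.49249)
Step 5: k = 7.32e+08 × 4.63372e-10 = 3.3919e-01 s⁻¹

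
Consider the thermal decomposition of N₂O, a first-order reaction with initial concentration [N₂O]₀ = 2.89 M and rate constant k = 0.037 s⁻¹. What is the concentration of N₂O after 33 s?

0.8524 M

Step 1: For a first-order reaction: [N₂O] = [N₂O]₀ × e^(-kt)
Step 2: [N₂O] = 2.89 × e^(-0.037 × 33)
Step 3: [N₂O] = 2.89 × e^(-1.221)
Step 4: [N₂O] = 2.89 × 0.294935 = 0.8524 M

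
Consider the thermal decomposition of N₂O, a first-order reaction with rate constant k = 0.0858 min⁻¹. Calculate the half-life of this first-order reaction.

8.079 min

Step 1: For a first-order reaction, t₁/₂ = ln(2)/k
Step 2: t₁/₂ = ln(2)/0.0858
Step 3: t₁/₂ = 0.6931/0.0858 = 8.079 min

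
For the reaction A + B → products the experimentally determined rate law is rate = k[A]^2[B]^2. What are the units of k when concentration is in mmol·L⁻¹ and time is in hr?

(mmol·L⁻¹)⁻³·hr⁻¹

Step 1: Overall order = 2 + 2 = 4.
Step 2: rate has units mmol·L⁻¹·hr⁻¹; [A]^2[B]^2 has units (mmol·L⁻¹)^4.
Step 3: k = rate/([A]^2[B]^2), so units of k = (mmol·L⁻¹)^(1-4)·hr⁻¹ = (mmol·L⁻¹)⁻³·hr⁻¹.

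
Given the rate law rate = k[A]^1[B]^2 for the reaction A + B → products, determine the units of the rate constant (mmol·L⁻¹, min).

(mmol·L⁻¹)⁻²·min⁻¹

Step 1: Overall order = 1 + 2 = 3.
Step 2: rate has units mmol·L⁻¹·min⁻¹; [A]^1[B]^2 has units (mmol·L⁻¹)^3.
Step 3: k = rate/([A]^1[B]^2), so units of k = (mmol·L⁻¹)^(1-3)·min⁻¹ = (mmol·L⁻¹)⁻²·min⁻¹.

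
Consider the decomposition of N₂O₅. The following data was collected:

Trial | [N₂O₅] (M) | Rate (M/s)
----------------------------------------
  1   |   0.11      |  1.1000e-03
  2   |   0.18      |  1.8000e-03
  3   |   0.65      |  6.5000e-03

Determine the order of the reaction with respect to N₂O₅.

first order (1)

Step 1: Compare trials to find order n where rate₂/rate₁ = ([N₂O₅]₂/[N₂O₅]₁)^n
Step 2: rate₂/rate₁ = 1.8000e-03/1.1000e-03 = 1.636
Step 3: [N₂O₅]₂/[N₂O₅]₁ = 0.18/0.11 = 1.636
Step 4: n = ln(1.636)/ln(1.636) = 1.00 ≈ 1
Step 5: The reaction is first order in N₂O₅.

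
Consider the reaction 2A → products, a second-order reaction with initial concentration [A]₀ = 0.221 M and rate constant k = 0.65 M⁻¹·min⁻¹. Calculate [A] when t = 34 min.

0.03756 M

Step 1: For a second-order reaction: 1/[A] = 1/[A]₀ + kt
Step 2: 1/[A] = 1/0.221 + 0.65 × 34
Step 3: 1/[A] = 4.525 + 22.1 = 26.62
Step 4: [A] = 1/26.62 = 0.03756 M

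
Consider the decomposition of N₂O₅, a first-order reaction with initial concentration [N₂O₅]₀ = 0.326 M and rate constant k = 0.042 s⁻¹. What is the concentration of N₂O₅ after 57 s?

0.02975 M

Step 1: For a first-order reaction: [N₂O₅] = [N₂O₅]₀ × e^(-kt)
Step 2: [N₂O₅] = 0.326 × e^(-0.042 × 57)
Step 3: [N₂O₅] = 0.326 × e^(-2.394)
Step 4: [N₂O₅] = 0.326 × 0.0912639 = 0.02975 M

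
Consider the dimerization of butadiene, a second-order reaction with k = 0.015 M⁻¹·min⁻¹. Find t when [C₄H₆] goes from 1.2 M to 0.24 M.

222.2 min

Step 1: For second-order: t = (1/[C₄H₆] - 1/[C₄H₆]₀)/k
Step 2: t = (1/0.24 - 1/1.2)/0.015
Step 3: t = (4.167 - 0.8333)/0.015
Step 4: t = 3.333/0.015 = 222.2 min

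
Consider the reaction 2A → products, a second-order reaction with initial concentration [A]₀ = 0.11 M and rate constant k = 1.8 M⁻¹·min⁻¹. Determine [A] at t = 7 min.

0.0461 M

Step 1: For a second-order reaction: 1/[A] = 1/[A]₀ + kt
Step 2: 1/[A] = 1/0.11 + 1.8 × 7
Step 3: 1/[A] = 9.091 + 12.6 = 21.69
Step 4: [A] = 1/21.69 = 0.0461 M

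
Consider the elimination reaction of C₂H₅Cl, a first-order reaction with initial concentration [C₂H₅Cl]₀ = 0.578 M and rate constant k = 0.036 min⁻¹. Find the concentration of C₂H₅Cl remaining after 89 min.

0.02347 M

Step 1: For a first-order reaction: [C₂H₅Cl] = [C₂H₅Cl]₀ × e^(-kt)
Step 2: [C₂H₅Cl] = 0.578 × e^(-0.036 × 89)
Step 3: [C₂H₅Cl] = 0.578 × e^(-3.204)
Step 4: [C₂H₅Cl] = 0.578 × 0.0405995 = 0.02347 M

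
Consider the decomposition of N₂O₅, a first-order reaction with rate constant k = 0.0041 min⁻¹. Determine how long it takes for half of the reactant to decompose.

169.1 min

Step 1: For a first-order reaction, t₁/₂ = ln(2)/k
Step 2: t₁/₂ = ln(2)/0.0041
Step 3: t₁/₂ = 0.6931/0.0041 = 169.1 min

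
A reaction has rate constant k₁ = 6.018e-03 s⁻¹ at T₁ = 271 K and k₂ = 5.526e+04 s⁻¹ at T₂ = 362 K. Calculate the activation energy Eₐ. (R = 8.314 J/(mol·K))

143.7 kJ/mol

Step 1: Use the two-temperature Arrhenius form: ln(k₂/k₁) = -Eₐ/R × (1/T₂ - 1/T₁)
Step 2: ln(k₂/k₁) = ln(5.526e+04/6.018e-03) = ln(9.18245e+06) = 16.0328
Step 3: 1/T₂ - 1/T₁ = 1/362 - 1/271 = -9.276060e-04 K⁻¹
Step 4: Eₐ = -R × ln(k₂/k₁) / (1/T₂ - 1/T₁) = -8.314 × 16.0328 / -9.276060e-04
Step 5: Eₐ = 1.4370e+05 J/mol = 143.7 kJ/mol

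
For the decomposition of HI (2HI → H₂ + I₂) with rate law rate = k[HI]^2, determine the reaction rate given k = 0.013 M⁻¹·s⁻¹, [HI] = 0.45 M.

0.002632 M/s

Step 1: Identify the rate law: rate = k[HI]^2
Step 2: Substitute values: rate = 0.013 × (0.45)^2
Step 3: Calculate: rate = 0.013 × 0.2025 = 0.0026325 M/s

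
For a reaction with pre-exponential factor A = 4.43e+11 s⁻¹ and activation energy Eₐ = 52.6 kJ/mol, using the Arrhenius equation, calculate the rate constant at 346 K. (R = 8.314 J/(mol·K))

5.07e+03 s⁻¹

Step 1: Use the Arrhenius equation: k = A × exp(-Eₐ/RT)
Step 2: Convert Eₐ to J/mol: 52.6 kJ/mol = 52600 J/mol
Step 3: Calculate the exponent: -Eₐ/(RT) = -52600/(8.314 × 346) = -18.28520
Step 4: k = 4.43e+11 × exp(-18.28520)
Step 5: k = 4.43e+11 × 1.14509e-08 = 5.0727e+03 s⁻¹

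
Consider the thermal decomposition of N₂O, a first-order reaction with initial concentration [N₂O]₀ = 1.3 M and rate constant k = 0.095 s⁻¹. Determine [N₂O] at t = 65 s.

0.002705 M

Step 1: For a first-order reaction: [N₂O] = [N₂O]₀ × e^(-kt)
Step 2: [N₂O] = 1.3 × e^(-0.095 × 65)
Step 3: [N₂O] = 1.3 × e^(-6.175)
Step 4: [N₂O] = 1.3 × 0.00208081 = 0.002705 M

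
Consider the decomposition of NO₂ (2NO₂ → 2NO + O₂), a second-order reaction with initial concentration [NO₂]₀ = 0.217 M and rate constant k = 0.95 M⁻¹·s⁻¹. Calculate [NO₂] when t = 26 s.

0.03412 M

Step 1: For a second-order reaction: 1/[NO₂] = 1/[NO₂]₀ + kt
Step 2: 1/[NO₂] = 1/0.217 + 0.95 × 26
Step 3: 1/[NO₂] = 4.608 + 24.7 = 29.31
Step 4: [NO₂] = 1/29.31 = 0.03412 M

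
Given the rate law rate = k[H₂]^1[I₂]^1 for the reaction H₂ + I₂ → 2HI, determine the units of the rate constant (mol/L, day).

(mol/L)⁻¹·day⁻¹

Step 1: Overall order = 1 + 1 = 2.
Step 2: rate has units mol/L·day⁻¹; [H₂]^1[I₂]^1 has units (mol/L)^2.
Step 3: k = rate/([H₂]^1[I₂]^1), so units of k = (mol/L)^(1-2)·day⁻¹ = (mol/L)⁻¹·day⁻¹.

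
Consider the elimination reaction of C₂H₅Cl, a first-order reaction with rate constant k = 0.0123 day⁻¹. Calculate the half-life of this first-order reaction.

56.35 day

Step 1: For a first-order reaction, t₁/₂ = ln(2)/k
Step 2: t₁/₂ = ln(2)/0.0123
Step 3: t₁/₂ = 0.6931/0.0123 = 56.35 day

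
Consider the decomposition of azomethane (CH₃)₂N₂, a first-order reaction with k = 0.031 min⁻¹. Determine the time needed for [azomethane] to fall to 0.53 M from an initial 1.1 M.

23.55 min

Step 1: For first-order: t = ln([azomethane]₀/[azomethane])/k
Step 2: t = ln(1.1/0.53)/0.031
Step 3: t = ln(2.075)/0.031
Step 4: t = 0.7302/0.031 = 23.55 min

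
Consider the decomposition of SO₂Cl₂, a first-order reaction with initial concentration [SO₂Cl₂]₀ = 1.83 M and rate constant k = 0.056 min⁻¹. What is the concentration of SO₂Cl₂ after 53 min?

0.09407 M

Step 1: For a first-order reaction: [SO₂Cl₂] = [SO₂Cl₂]₀ × e^(-kt)
Step 2: [SO₂Cl₂] = 1.83 × e^(-0.056 × 53)
Step 3: [SO₂Cl₂] = 1.83 × e^(-2.968)
Step 4: [SO₂Cl₂] = 1.83 × 0.051406 = 0.09407 M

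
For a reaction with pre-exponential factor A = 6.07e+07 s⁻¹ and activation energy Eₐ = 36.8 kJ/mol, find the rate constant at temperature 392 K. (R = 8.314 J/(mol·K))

7.57e+02 s⁻¹

Step 1: Use the Arrhenius equation: k = A × exp(-Eₐ/RT)
Step 2: Convert Eₐ to J/mol: 36.8 kJ/mol = 36800 J/mol
Step 3: Calculate the exponent: -Eₐ/(RT) = -36800/(8.314 × 392) = -11.29150
Step 4: k = 6.07e+07 × exp(-11.29150)
Step 5: k = 6.07e+07 × 1.24785e-05 = 7.5744e+02 s⁻¹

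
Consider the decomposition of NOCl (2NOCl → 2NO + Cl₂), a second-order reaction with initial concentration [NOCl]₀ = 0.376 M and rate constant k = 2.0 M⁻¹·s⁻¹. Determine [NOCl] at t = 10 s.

0.04413 M

Step 1: For a second-order reaction: 1/[NOCl] = 1/[NOCl]₀ + kt
Step 2: 1/[NOCl] = 1/0.376 + 2.0 × 10
Step 3: 1/[NOCl] = 2.66 + 20 = 22.66
Step 4: [NOCl] = 1/22.66 = 0.04413 M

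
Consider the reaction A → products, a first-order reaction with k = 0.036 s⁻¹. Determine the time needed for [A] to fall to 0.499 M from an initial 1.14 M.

22.95 s

Step 1: For first-order: t = ln([A]₀/[A])/k
Step 2: t = ln(1.14/0.499)/0.036
Step 3: t = ln(2.285)/0.036
Step 4: t = 0.8262/0.036 = 22.95 s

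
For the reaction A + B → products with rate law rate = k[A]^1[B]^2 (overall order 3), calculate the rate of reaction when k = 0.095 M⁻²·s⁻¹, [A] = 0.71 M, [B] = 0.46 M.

0.01427 M/s

Step 1: The rate law is rate = k[A]^1[B]^2, overall order = 1+2 = 3
Step 2: Substitute values: rate = 0.095 × (0.71)^1 × (0.46)^2
Step 3: rate = 0.095 × 0.71 × 0.2116 = 0.0142724 M/s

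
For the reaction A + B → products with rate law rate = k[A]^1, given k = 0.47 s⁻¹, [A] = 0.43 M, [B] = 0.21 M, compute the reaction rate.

0.2021 M/s

Step 1: The rate law is rate = k[A]^1
Step 2: Note that the rate does not depend on [B] (zero order in B).
Step 3: rate = 0.47 × (0.43)^1 = 0.2021 M/s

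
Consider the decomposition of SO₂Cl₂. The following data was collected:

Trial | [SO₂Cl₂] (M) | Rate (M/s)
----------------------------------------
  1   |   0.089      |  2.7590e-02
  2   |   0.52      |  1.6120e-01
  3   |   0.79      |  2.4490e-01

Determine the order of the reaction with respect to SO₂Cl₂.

first order (1)

Step 1: Compare trials to find order n where rate₂/rate₁ = ([SO₂Cl₂]₂/[SO₂Cl₂]₁)^n
Step 2: rate₂/rate₁ = 1.6120e-01/2.7590e-02 = 5.843
Step 3: [SO₂Cl₂]₂/[SO₂Cl₂]₁ = 0.52/0.089 = 5.843
Step 4: n = ln(5.843)/ln(5.843) = 1.00 ≈ 1
Step 5: The reaction is first order in SO₂Cl₂.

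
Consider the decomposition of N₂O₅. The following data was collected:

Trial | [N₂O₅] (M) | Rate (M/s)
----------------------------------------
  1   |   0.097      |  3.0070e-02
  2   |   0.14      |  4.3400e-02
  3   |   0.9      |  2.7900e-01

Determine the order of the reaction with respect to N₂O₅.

first order (1)

Step 1: Compare trials to find order n where rate₂/rate₁ = ([N₂O₅]₂/[N₂O₅]₁)^n
Step 2: rate₂/rate₁ = 4.3400e-02/3.0070e-02 = 1.443
Step 3: [N₂O₅]₂/[N₂O₅]₁ = 0.14/0.097 = 1.443
Step 4: n = ln(1.443)/ln(1.443) = 1.00 ≈ 1
Step 5: The reaction is first order in N₂O₅.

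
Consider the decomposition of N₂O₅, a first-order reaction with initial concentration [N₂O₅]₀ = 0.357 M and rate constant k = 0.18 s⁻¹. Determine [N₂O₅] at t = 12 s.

0.04117 M

Step 1: For a first-order reaction: [N₂O₅] = [N₂O₅]₀ × e^(-kt)
Step 2: [N₂O₅] = 0.357 × e^(-0.18 × 12)
Step 3: [N₂O₅] = 0.357 × e^(-2.16)
Step 4: [N₂O₅] = 0.357 × 0.115325 = 0.04117 M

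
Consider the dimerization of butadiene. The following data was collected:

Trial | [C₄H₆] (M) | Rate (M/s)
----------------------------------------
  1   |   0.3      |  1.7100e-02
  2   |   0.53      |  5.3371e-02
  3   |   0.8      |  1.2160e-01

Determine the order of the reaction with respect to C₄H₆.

second order (2)

Step 1: Compare trials to find order n where rate₂/rate₁ = ([C₄H₆]₂/[C₄H₆]₁)^n
Step 2: rate₂/rate₁ = 5.3371e-02/1.7100e-02 = 3.121
Step 3: [C₄H₆]₂/[C₄H₆]₁ = 0.53/0.3 = 1.767
Step 4: n = ln(3.121)/ln(1.767) = 2.00 ≈ 2
Step 5: The reaction is second order in C₄H₆.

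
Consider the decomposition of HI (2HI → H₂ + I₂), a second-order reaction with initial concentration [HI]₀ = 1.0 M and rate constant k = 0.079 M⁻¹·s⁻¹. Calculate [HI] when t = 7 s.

0.6439 M

Step 1: For a second-order reaction: 1/[HI] = 1/[HI]₀ + kt
Step 2: 1/[HI] = 1/1.0 + 0.079 × 7
Step 3: 1/[HI] = 1 + 0.553 = 1.553
Step 4: [HI] = 1/1.553 = 0.6439 M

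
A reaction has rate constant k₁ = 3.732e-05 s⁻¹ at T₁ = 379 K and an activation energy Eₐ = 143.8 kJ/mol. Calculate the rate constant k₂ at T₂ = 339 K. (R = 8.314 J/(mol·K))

1.711e-07 s⁻¹

Step 1: Use the two-temperature Arrhenius form: ln(k₂/k₁) = -Eₐ/R × (1/T₂ - 1/T₁)
Step 2: Convert Eₐ to J/mol: 143.8 kJ/mol = 143800 J/mol
Step 3: 1/T₂ - 1/T₁ = 1/339 - 1/379 = 3.113301e-04 K⁻¹
Step 4: ln(k₂/k₁) = -143800/8.314 × 3.113301e-04 = -5.38480
Step 5: k₂ = k₁ × exp(-5.38480) = 3.732e-05 × 4.58576e-03 = 1.711e-07 s⁻¹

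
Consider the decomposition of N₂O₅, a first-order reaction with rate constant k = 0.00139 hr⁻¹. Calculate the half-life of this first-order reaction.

498.7 hr

Step 1: For a first-order reaction, t₁/₂ = ln(2)/k
Step 2: t₁/₂ = ln(2)/0.00139
Step 3: t₁/₂ = 0.6931/0.00139 = 498.7 hr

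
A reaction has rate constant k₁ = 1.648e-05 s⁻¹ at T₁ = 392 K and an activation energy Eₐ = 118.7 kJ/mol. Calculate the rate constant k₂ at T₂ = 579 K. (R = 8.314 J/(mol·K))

2.116e+00 s⁻¹

Step 1: Use the two-temperature Arrhenius form: ln(k₂/k₁) = -Eₐ/R × (1/T₂ - 1/T₁)
Step 2: Convert Eₐ to J/mol: 118.7 kJ/mol = 118700 J/mol
Step 3: 1/T₂ - 1/T₁ = 1/579 - 1/392 = -8.239047e-04 K⁻¹
Step 4: ln(k₂/k₁) = -118700/8.314 × -8.239047e-04 = 11.76299
Step 5: k₂ = k₁ × exp(11.76299) = 1.648e-05 × 1.28411e+05 = 2.116e+00 s⁻¹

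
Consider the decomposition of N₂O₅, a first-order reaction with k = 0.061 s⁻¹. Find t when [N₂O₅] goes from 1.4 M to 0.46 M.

18.25 s

Step 1: For first-order: t = ln([N₂O₅]₀/[N₂O₅])/k
Step 2: t = ln(1.4/0.46)/0.061
Step 3: t = ln(3.043)/0.061
Step 4: t = 1.113/0.061 = 18.25 s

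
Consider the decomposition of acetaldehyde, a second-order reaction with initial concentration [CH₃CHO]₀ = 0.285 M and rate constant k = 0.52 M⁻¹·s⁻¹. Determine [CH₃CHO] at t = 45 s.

0.03716 M

Step 1: For a second-order reaction: 1/[CH₃CHO] = 1/[CH₃CHO]₀ + kt
Step 2: 1/[CH₃CHO] = 1/0.285 + 0.52 × 45
Step 3: 1/[CH₃CHO] = 3.509 + 23.4 = 26.91
Step 4: [CH₃CHO] = 1/26.91 = 0.03716 M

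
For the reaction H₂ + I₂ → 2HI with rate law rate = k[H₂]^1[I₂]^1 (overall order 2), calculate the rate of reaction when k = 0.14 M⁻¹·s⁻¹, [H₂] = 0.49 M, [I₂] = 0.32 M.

0.02195 M/s

Step 1: The rate law is rate = k[H₂]^1[I₂]^1, overall order = 1+1 = 2
Step 2: Substitute values: rate = 0.14 × (0.49)^1 × (0.32)^1
Step 3: rate = 0.14 × 0.49 × 0.32 = 0.021952 M/s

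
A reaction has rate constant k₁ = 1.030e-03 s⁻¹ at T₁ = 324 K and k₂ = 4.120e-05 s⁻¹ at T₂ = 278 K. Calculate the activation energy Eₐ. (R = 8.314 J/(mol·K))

52.4 kJ/mol

Step 1: Use the two-temperature Arrhenius form: ln(k₂/k₁) = -Eₐ/R × (1/T₂ - 1/T₁)
Step 2: ln(k₂/k₁) = ln(4.120e-05/1.030e-03) = ln(0.04) = -3.21888
Step 3: 1/T₂ - 1/T₁ = 1/278 - 1/324 = 5.107025e-04 K⁻¹
Step 4: Eₐ = -R × ln(k₂/k₁) / (1/T₂ - 1/T₁) = -8.314 × -3.21888 / 5.107025e-04
Step 5: Eₐ = 5.2402e+04 J/mol = 52.4 kJ/mol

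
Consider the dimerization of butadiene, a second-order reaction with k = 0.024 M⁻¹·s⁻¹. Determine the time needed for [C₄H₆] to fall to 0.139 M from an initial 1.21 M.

265.3 s

Step 1: For second-order: t = (1/[C₄H₆] - 1/[C₄H₆]₀)/k
Step 2: t = (1/0.139 - 1/1.21)/0.024
Step 3: t = (7.194 - 0.8264)/0.024
Step 4: t = 6.368/0.024 = 265.3 s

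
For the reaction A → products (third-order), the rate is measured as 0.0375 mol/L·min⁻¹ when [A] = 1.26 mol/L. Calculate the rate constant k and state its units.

0.01875 (mol/L)⁻²·min⁻¹

Step 1: rate = k[A]^3, so k = rate / [A]^3.
Step 2: k = 0.0375 / (1.26)^3 = 0.0375 / 2.
Step 3: k = 0.01875 (mol/L)⁻²·min⁻¹.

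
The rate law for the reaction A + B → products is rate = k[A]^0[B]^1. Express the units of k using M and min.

min⁻¹

Step 1: Overall order = 0 + 1 = 1.
Step 2: rate has units M·min⁻¹; [A]^0[B]^1 has units M^1.
Step 3: k = rate/([A]^0[B]^1), so units of k = M^(1-1)·min⁻¹ = min⁻¹.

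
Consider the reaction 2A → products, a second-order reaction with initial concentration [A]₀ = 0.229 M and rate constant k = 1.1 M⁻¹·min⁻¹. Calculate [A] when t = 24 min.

0.0325 M

Step 1: For a second-order reaction: 1/[A] = 1/[A]₀ + kt
Step 2: 1/[A] = 1/0.229 + 1.1 × 24
Step 3: 1/[A] = 4.367 + 26.4 = 30.77
Step 4: [A] = 1/30.77 = 0.0325 M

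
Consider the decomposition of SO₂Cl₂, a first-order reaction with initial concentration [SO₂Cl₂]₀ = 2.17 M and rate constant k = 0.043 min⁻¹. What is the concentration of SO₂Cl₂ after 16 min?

1.091 M

Step 1: For a first-order reaction: [SO₂Cl₂] = [SO₂Cl₂]₀ × e^(-kt)
Step 2: [SO₂Cl₂] = 2.17 × e^(-0.043 × 16)
Step 3: [SO₂Cl₂] = 2.17 × e^(-0.688)
Step 4: [SO₂Cl₂] = 2.17 × 0.50258 = 1.091 M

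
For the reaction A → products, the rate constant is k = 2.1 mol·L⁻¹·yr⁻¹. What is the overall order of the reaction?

zeroth order (0)

Step 1: The units of k for an nth-order reaction are (concentration)^(1-n)·(time)⁻¹.
Step 2: Here k has units mol·L⁻¹·yr⁻¹, so the concentration exponent is 1.
Step 3: 1 - n = 1 ⇒ n = 0. The reaction is zeroth order.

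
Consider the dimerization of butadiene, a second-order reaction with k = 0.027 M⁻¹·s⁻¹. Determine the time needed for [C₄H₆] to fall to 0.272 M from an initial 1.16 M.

104.2 s

Step 1: For second-order: t = (1/[C₄H₆] - 1/[C₄H₆]₀)/k
Step 2: t = (1/0.272 - 1/1.16)/0.027
Step 3: t = (3.676 - 0.8621)/0.027
Step 4: t = 2.814/0.027 = 104.2 s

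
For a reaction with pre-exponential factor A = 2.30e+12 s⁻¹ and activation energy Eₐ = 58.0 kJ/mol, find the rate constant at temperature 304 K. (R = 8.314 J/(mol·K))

2.49e+02 s⁻¹

Step 1: Use the Arrhenius equation: k = A × exp(-Eₐ/RT)
Step 2: Convert Eₐ to J/mol: 58.0 kJ/mol = 58000 J/mol
Step 3: Calculate the exponent: -Eₐ/(RT) = -58000/(8.314 × 304) = -22.94798
Step 4: k = 2.30e+12 × exp(-22.94798)
Step 5: k = 2.30e+12 × 1.08098e-10 = 2.4863e+02 s⁻¹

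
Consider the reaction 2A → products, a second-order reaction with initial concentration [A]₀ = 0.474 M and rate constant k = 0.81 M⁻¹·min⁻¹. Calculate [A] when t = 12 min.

0.08453 M

Step 1: For a second-order reaction: 1/[A] = 1/[A]₀ + kt
Step 2: 1/[A] = 1/0.474 + 0.81 × 12
Step 3: 1/[A] = 2.11 + 9.72 = 11.83
Step 4: [A] = 1/11.83 = 0.08453 M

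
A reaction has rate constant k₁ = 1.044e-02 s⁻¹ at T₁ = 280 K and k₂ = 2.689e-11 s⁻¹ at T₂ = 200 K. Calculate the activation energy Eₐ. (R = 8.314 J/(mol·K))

115.1 kJ/mol

Step 1: Use the two-temperature Arrhenius form: ln(k₂/k₁) = -Eₐ/R × (1/T₂ - 1/T₁)
Step 2: ln(k₂/k₁) = ln(2.689e-11/1.044e-02) = ln(2.57567e-09) = -19.7772
Step 3: 1/T₂ - 1/T₁ = 1/200 - 1/280 = 1.428571e-03 K⁻¹
Step 4: Eₐ = -R × ln(k₂/k₁) / (1/T₂ - 1/T₁) = -8.314 × -19.7772 / 1.428571e-03
Step 5: Eₐ = 1.1510e+05 J/mol = 115.1 kJ/mol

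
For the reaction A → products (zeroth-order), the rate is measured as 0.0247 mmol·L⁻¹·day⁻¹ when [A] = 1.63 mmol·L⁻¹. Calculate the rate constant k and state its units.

0.0247 mmol·L⁻¹·day⁻¹

Step 1: For a zeroth-order reaction, rate = k (independent of concentration).
Step 2: k = rate = 0.0247 mmol·L⁻¹·day⁻¹.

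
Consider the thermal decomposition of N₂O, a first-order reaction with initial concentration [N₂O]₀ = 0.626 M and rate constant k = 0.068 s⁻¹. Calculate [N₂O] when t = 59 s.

0.01133 M

Step 1: For a first-order reaction: [N₂O] = [N₂O]₀ × e^(-kt)
Step 2: [N₂O] = 0.626 × e^(-0.068 × 59)
Step 3: [N₂O] = 0.626 × e^(-4.012)
Step 4: [N₂O] = 0.626 × 0.0180972 = 0.01133 M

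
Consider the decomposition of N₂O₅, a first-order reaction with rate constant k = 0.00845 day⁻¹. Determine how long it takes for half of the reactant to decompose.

82.03 day

Step 1: For a first-order reaction, t₁/₂ = ln(2)/k
Step 2: t₁/₂ = ln(2)/0.00845
Step 3: t₁/₂ = 0.6931/0.00845 = 82.03 day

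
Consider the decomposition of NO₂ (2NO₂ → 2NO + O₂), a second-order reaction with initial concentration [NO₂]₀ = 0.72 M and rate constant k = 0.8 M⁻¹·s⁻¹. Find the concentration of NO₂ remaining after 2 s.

0.3346 M

Step 1: For a second-order reaction: 1/[NO₂] = 1/[NO₂]₀ + kt
Step 2: 1/[NO₂] = 1/0.72 + 0.8 × 2
Step 3: 1/[NO₂] = 1.389 + 1.6 = 2.989
Step 4: [NO₂] = 1/2.989 = 0.3346 M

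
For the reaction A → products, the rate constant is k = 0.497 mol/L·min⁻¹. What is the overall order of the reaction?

zeroth order (0)

Step 1: The units of k for an nth-order reaction are (concentration)^(1-n)·(time)⁻¹.
Step 2: Here k has units mol/L·min⁻¹, so the concentration exponent is 1.
Step 3: 1 - n = 1 ⇒ n = 0. The reaction is zeroth order.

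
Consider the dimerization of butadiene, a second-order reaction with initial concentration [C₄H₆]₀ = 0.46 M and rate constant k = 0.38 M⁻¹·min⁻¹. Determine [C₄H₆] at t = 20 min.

0.1023 M

Step 1: For a second-order reaction: 1/[C₄H₆] = 1/[C₄H₆]₀ + kt
Step 2: 1/[C₄H₆] = 1/0.46 + 0.38 × 20
Step 3: 1/[C₄H₆] = 2.174 + 7.6 = 9.774
Step 4: [C₄H₆] = 1/9.774 = 0.1023 M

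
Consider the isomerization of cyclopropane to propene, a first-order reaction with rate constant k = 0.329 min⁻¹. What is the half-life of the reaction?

2.107 min

Step 1: For a first-order reaction, t₁/₂ = ln(2)/k
Step 2: t₁/₂ = ln(2)/0.329
Step 3: t₁/₂ = 0.6931/0.329 = 2.107 min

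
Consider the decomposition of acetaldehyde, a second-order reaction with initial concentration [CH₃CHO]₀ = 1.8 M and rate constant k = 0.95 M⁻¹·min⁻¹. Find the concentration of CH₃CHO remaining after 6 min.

0.1599 M

Step 1: For a second-order reaction: 1/[CH₃CHO] = 1/[CH₃CHO]₀ + kt
Step 2: 1/[CH₃CHO] = 1/1.8 + 0.95 × 6
Step 3: 1/[CH₃CHO] = 0.5556 + 5.7 = 6.256
Step 4: [CH₃CHO] = 1/6.256 = 0.1599 M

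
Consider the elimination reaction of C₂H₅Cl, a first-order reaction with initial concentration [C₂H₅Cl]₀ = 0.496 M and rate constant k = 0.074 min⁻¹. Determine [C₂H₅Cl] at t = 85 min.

0.00092 M

Step 1: For a first-order reaction: [C₂H₅Cl] = [C₂H₅Cl]₀ × e^(-kt)
Step 2: [C₂H₅Cl] = 0.496 × e^(-0.074 × 85)
Step 3: [C₂H₅Cl] = 0.496 × e^(-6.29)
Step 4: [C₂H₅Cl] = 0.496 × 0.00185476 = 0.00092 M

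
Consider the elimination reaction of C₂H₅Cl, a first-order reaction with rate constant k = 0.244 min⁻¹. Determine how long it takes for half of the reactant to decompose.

2.841 min

Step 1: For a first-order reaction, t₁/₂ = ln(2)/k
Step 2: t₁/₂ = ln(2)/0.244
Step 3: t₁/₂ = 0.6931/0.244 = 2.841 min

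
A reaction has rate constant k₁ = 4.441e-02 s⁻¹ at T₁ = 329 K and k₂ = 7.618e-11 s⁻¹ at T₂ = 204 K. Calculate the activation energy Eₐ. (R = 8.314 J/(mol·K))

90.1 kJ/mol

Step 1: Use the two-temperature Arrhenius form: ln(k₂/k₁) = -Eₐ/R × (1/T₂ - 1/T₁)
Step 2: ln(k₂/k₁) = ln(7.618e-11/4.441e-02) = ln(1.71538e-09) = -20.1836
Step 3: 1/T₂ - 1/T₁ = 1/204 - 1/329 = 1.862447e-03 K⁻¹
Step 4: Eₐ = -R × ln(k₂/k₁) / (1/T₂ - 1/T₁) = -8.314 × -20.1836 / 1.862447e-03
Step 5: Eₐ = 9.0100e+04 J/mol = 90.1 kJ/mol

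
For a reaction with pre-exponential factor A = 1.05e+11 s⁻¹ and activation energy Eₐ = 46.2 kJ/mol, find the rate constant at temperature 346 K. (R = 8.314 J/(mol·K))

1.11e+04 s⁻¹

Step 1: Use the Arrhenius equation: k = A × exp(-Eₐ/RT)
Step 2: Convert Eₐ to J/mol: 46.2 kJ/mol = 46200 J/mol
Step 3: Calculate the exponent: -Eₐ/(RT) = -46200/(8.314 × 346) = -16.06038
Step 4: k = 1.05e+11 × exp(-16.06038)
Step 5: k = 1.05e+11 × 1.05941e-07 = 1.1124e+04 s⁻¹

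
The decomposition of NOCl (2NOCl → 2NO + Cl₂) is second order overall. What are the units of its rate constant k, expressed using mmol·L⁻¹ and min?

(mmol·L⁻¹)⁻¹·min⁻¹

Step 1: For overall order n, rate = k × (concentration)^n.
Step 2: Rate has units mmol·L⁻¹·min⁻¹; concentration term has units (mmol·L⁻¹)^2.
Step 3: k = rate / (concentration)^n, so units of k = (mmol·L⁻¹)^(1-2)·min⁻¹ = (mmol·L⁻¹)⁻¹·min⁻¹.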